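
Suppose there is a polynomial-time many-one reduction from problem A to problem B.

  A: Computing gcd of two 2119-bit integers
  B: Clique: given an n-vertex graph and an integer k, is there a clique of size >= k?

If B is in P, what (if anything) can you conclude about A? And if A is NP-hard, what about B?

A poly-time reduction A <=_p B means any A-instance can be transformed to a B-instance in poly time.
If B is in P: compose the reduction with B's poly-time algorithm to solve A in poly time, so A is in P.
If A is NP-hard: every NP problem reduces to A, which reduces to B; composing reductions, every NP problem reduces to B, so B is NP-hard.
(Here in fact A is P and B is NP-complete.)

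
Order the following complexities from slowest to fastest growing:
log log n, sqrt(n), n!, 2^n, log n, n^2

Ordered by growth rate: log log n < log n < sqrt(n) < n^2 < 2^n < n!.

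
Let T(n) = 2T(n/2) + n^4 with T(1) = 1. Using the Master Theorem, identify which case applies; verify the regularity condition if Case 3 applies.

a=2, b=2, f(n)=n^4.
log_2(2) = 1 < 4.
f(n) = Omega(n^(1+epsilon)) for some epsilon > 0, so Case 3 is the candidate.
Regularity: a*f(n/b) = 2*1*(n/2)^4 = (2/16)*1*n^4 <= c*f(n) with c = 2/16 < 1. Satisfied.
Case 3: T(n) = Theta(n^4).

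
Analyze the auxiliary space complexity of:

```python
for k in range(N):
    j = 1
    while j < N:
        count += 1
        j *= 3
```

Space complexity: O(1).
Only a constant amount of auxiliary storage is used; nothing grows with n.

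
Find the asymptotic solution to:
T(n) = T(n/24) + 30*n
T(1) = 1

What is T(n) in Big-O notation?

Geometric series: 30*n*(1 + 1/24 + 1/24^2 + ...) = O(n). T(n) = O(n).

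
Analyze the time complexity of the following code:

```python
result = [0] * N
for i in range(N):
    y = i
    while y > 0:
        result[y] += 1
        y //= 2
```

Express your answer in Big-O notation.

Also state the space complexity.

Time complexity: O(n log n).
Space complexity: O(n).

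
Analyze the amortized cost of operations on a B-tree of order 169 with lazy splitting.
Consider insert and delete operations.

In a B-tree of order 169, a node splits when it has 169 keys. With lazy splitting, we use potential Phi = number of full nodes + number of near-empty nodes. Each split costs O(1) but reduces potential. Between splits, at least 84 insertions must occur in that node. Amortized structural cost is O(1) per operation, plus O(log_169 n) traversal.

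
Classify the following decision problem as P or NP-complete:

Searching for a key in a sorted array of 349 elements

This problem is in P: binary search runs in O(log n).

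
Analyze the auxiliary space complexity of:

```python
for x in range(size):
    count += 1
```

Space complexity: O(1).
Only a constant amount of auxiliary storage is used; nothing grows with n.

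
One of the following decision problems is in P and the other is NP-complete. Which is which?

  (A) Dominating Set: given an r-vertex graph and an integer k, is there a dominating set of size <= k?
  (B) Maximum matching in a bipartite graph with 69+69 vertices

(A) is NP-complete: reduces from Set Cover (with k part of the input).
(B) is P: Hopcroft-Karp runs in O(E sqrt(V)).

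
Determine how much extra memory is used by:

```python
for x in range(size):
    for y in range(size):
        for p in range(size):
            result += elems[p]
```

Space complexity: O(1).
Only a constant amount of auxiliary storage is used; nothing grows with n.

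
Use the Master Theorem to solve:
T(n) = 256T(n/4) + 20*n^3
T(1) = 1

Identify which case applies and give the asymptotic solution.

a=256, b=4, f(n)=20*n^3.
log_4(256) = 4 > 3.
Since f(n) = O(n^3) is polynomially smaller than n^4, Case 1 applies.
T(n) = Theta(n^4).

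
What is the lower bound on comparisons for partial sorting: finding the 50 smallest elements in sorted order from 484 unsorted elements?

Finding 50 smallest of 484 in sorted order: Omega(484) to identify the 50 smallest, plus Omega(50 log 50) to sort them. Total: Omega(n + k log k).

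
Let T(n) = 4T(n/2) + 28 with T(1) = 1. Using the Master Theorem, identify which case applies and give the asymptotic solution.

a=4, b=2, f(n)=28.
log_2(4) = 2 > 0.
Since f(n) = O(n^0) is polynomially smaller than n^2, Case 1 applies.
T(n) = Theta(n^2).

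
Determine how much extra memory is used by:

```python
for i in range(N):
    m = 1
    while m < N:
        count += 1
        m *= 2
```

Space complexity: O(1).
Only a constant amount of auxiliary storage is used; nothing grows with n.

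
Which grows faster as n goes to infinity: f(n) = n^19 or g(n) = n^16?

f(n) = n^19 grows faster: n^19/n^16 = n^3 -> infinity.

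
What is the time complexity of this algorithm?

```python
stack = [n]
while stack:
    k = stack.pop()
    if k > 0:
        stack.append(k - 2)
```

Time complexity: O(n).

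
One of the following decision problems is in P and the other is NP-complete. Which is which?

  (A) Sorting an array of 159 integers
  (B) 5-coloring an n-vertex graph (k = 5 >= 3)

(A) is P: merge sort runs in O(n log n).
(B) is NP-complete: graph k-coloring for k>=3 is NP-complete by reduction from 3-SAT.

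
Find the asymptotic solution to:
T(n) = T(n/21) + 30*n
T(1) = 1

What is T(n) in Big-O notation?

Geometric series: 30*n*(1 + 1/21 + 1/21^2 + ...) = O(n). T(n) = O(n).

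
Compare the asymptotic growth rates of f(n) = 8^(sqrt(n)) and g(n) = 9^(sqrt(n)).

g(n) = 9^(sqrt(n)) grows faster: ratio is (9/8)^(sqrt(n)) -> infinity since 9/8 > 1.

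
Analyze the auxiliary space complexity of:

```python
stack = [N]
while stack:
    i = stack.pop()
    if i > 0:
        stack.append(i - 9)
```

Space complexity: O(1).
Only a constant amount of auxiliary storage is used; nothing grows with n.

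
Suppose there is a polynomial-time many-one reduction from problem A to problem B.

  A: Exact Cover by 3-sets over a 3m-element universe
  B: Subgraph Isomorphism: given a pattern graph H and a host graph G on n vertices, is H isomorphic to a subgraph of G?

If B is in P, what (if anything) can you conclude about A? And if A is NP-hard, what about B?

A poly-time reduction A <=_p B means any A-instance can be transformed to a B-instance in poly time.
If B is in P: compose the reduction with B's poly-time algorithm to solve A in poly time, so A is in P.
If A is NP-hard: every NP problem reduces to A, which reduces to B; composing reductions, every NP problem reduces to B, so B is NP-hard.
(Here in fact A is NP-complete and B is NP-complete.)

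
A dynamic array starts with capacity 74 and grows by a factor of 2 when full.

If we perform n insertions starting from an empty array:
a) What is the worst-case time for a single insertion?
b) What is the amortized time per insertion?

(a) Worst-case single insertion: O(n) -- when the array is full at capacity c, the resize copies all c elements, and c can be Theta(n).
(b) Resizes happen at sizes 74, 148, 296, ... Total copy cost for n insertions: 74 + 148 + ... = O(n) (geometric series with ratio 1/2). Amortized cost per insertion: O(n)/n = O(1).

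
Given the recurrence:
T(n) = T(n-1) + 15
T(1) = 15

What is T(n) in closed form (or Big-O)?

Unrolling: T(n) = T(n-1) + 15 = T(n-2) + 2*15 = ... = T(1) + (n-1)*15 = 15 + (n-1)*15 = 15n.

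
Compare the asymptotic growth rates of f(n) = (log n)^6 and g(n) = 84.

f(n) = (log n)^6 grows faster: any unbounded function dominates a constant.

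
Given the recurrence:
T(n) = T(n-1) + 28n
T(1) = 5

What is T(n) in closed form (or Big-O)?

Unrolling: T(n) = 5 + 28*(2 + 3 + ... + n) = 5 + 28*(n(n+1)/2 - 1) = O(n^2).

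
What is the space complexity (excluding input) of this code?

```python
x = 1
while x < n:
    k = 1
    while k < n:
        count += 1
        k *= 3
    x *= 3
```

Space complexity: O(1).
Only a constant amount of auxiliary storage is used; nothing grows with n.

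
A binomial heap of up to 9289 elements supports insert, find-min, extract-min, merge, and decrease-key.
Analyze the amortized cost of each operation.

A binomial heap with n <= 9289 elements has at most floor(log_2 9289) + 1 = 14 trees. Using potential Phi = number of trees: Insert adds one tree, but cascading merges reduce count -- amortized O(1). Find-min reads the cached minimum pointer: O(1). Extract-min creates O(log n) new trees: O(log n). Merge combines tree lists: O(log n). Decrease-key sifts the element up its tree of height <= log n: O(log n).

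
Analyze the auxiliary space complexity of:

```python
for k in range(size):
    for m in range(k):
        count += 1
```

Space complexity: O(1).
Only a constant amount of auxiliary storage is used; nothing grows with n.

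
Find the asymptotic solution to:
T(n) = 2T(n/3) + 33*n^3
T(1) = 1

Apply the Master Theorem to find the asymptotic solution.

a=2, b=3, f(n)=33*n^3. log_3(2) = 0.6309 < 3. Case 3: T(n) = O(n^3).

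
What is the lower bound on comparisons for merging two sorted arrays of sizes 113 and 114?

Adversary argument: with sizes 113 and 114 (differing by at most 1), interleave the two arrays so that every consecutive pair in the output comes from different inputs. Then each of the 226 adjacent output pairs must be directly compared, or the algorithm cannot determine their relative order. So 226 comparisons are necessary; standard merge achieves this.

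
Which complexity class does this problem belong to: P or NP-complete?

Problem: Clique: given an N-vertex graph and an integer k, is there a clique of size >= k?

This problem is NP-complete: complement of Independent Set / Vertex Cover (with k part of the input).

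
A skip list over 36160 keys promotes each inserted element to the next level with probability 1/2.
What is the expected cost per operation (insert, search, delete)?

Expected number of levels is O(log_2(36160)) = O(log n). A search visits O(1) expected nodes per level over O(log n) levels. Insert/delete are a search plus O(1) pointer updates per level. Expected O(log n) per operation.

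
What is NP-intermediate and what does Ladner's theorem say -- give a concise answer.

NP-intermediate problems are in NP but neither in P nor NP-complete (assuming P != NP). Ladner's theorem proves such problems exist if P != NP. Graph isomorphism and integer factoring are candidate NP-intermediate problems -- no polynomial algorithm is known, but no NP-completeness proof exists either.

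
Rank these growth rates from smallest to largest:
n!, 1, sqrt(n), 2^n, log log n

Ordered by growth rate: 1 < log log n < sqrt(n) < 2^n < n!.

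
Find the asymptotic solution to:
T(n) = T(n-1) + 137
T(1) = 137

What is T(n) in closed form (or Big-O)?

Unrolling: T(n) = T(n-1) + 137 = T(n-2) + 2*137 = ... = T(1) + (n-1)*137 = 137 + (n-1)*137 = 137n.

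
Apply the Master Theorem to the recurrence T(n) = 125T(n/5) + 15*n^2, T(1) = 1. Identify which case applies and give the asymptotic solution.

a=125, b=5, f(n)=15*n^2.
log_5(125) = 3 > 2.
Since f(n) = O(n^2) is polynomially smaller than n^3, Case 1 applies.
T(n) = Theta(n^3).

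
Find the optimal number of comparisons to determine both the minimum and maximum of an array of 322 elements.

Naive approach: 642 comparisons (321 for max + 321 for min).
Optimal: Compare elements in pairs first (floor(n/2) = 161 comparisons), then find max among winners and min among losers (160 comparisons each).
Total: ceil(3n/2) - 2 = 481 comparisons. An adversary argument shows this is also a lower bound.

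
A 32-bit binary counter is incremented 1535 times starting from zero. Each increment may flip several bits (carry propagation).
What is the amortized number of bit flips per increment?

Bit i flips on every 2^i-th increment, so over 1535 increments bit i flips floor(1535/2^i) times. Summing over i: total flips < 2 * 1535. Amortized: < 2 = O(1) per increment.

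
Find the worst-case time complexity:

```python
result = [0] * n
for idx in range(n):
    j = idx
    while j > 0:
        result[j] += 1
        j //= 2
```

Time complexity: O(n log n).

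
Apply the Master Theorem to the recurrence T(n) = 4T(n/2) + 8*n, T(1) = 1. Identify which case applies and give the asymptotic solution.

a=4, b=2, f(n)=8*n.
log_2(4) = 2 > 1.
Since f(n) = O(n^1) is polynomially smaller than n^2, Case 1 applies.
T(n) = Theta(n^2).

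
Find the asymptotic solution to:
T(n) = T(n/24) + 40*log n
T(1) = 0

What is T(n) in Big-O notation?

Each of the log_24(n) levels adds O(log n). T(n) = O(log^2 n).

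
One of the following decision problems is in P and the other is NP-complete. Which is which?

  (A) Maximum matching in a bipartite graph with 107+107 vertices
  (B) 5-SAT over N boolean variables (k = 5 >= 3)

(A) is P: Hopcroft-Karp runs in O(E sqrt(V)).
(B) is NP-complete: 3-SAT is NP-complete (Cook-Levin); k-SAT for k>=3 reduces from 3-SAT.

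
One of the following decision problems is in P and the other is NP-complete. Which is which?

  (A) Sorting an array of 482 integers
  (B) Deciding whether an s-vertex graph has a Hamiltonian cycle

(A) is P: merge sort runs in O(n log n).
(B) is NP-complete: one of Karp's 21 NP-complete problems.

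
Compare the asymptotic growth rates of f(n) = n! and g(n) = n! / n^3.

f(n) = n! grows faster: the ratio n!/(n!/n^3) = n^3 -> infinity.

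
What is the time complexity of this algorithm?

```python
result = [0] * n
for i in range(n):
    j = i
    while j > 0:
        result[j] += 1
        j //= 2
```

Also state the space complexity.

Time complexity: O(n log n).
Space complexity: O(n).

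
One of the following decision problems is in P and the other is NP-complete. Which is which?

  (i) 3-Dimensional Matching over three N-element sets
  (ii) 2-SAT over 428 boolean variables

(i) is NP-complete: one of Karp's 21 NP-complete problems.
(ii) is P: 2-SAT is solvable in linear time via implication-graph SCCs.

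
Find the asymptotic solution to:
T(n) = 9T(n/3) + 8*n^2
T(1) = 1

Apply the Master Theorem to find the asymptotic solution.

a=9, b=3, f(n)=8*n^2. log_3(9) = 2. Case 2: T(n) = O(n^2 log n).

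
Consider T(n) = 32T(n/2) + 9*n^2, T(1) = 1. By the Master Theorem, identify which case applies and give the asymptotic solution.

a=32, b=2, f(n)=9*n^2.
log_2(32) = 5 > 2.
Since f(n) = O(n^2) is polynomially smaller than n^5, Case 1 applies.
T(n) = Theta(n^5).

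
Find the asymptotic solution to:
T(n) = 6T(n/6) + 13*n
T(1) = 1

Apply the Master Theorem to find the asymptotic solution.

a=6, b=6, f(n)=13*n. log_6(6) = 1. Case 2: T(n) = O(n log n).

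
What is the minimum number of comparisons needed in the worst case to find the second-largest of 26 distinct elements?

Lower bound: finding the max needs 26-1 comparisons. By the adversary weight-doubling argument, the max must personally win >= ceil(log_2(26)) = 5 comparisons; the 2nd-largest is among those 5 losers, needing 5-1 more comparisons. Total >= 26-1 + 5-1 = 29. A balanced knockout tournament achieves this.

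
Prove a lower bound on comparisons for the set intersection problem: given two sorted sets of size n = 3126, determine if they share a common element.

For two sorted arrays of size n = 3126, any correct algorithm must examine Omega(n) elements. If fewer are examined, an adversary places a common element in an unexamined gap. A merge-based scan achieves O(n), so the bound is tight.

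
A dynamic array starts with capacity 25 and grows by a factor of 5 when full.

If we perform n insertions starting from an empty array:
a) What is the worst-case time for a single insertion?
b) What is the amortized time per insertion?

(a) Worst-case single insertion: O(n) -- when the array is full at capacity c, the resize copies all c elements, and c can be Theta(n).
(b) Resizes happen at sizes 25, 125, 625, ... Total copy cost for n insertions: 25 + 125 + ... = O(n) (geometric series with ratio 1/5). Amortized cost per insertion: O(n)/n = O(1).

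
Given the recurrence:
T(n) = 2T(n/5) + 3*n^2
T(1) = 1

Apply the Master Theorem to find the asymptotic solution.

a=2, b=5, f(n)=3*n^2. log_5(2) = 0.4307 < 2. Case 3: T(n) = O(n^2).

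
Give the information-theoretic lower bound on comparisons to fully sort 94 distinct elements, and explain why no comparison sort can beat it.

A comparison sort is a binary decision tree whose leaves are the 94! = 108736615665674308027365285256786601004186803580182872307497374434045199869417927630229109214583415458560865651202385340530688000000000000000000000 possible output permutations. A binary tree with L leaves has height >= ceil(log_2(L)). So any comparison sort needs >= ceil(log_2(94!)) = 486 comparisons in the worst case.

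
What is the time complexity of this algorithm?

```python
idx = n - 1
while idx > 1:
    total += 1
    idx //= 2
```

Time complexity: O(log n).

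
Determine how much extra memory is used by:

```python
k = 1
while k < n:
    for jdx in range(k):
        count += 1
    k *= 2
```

Space complexity: O(1).
Only a constant amount of auxiliary storage is used; nothing grows with n.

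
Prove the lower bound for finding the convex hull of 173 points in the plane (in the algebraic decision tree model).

Reduction from sorting: given 173 numbers x_1,...,x_{173}, map x_i to the point (x_i, x_i^2) on the parabola y = x^2. All points are on the convex hull, and walking the hull gives them in sorted x-order. Since sorting requires Omega(n log n), so does planar convex hull.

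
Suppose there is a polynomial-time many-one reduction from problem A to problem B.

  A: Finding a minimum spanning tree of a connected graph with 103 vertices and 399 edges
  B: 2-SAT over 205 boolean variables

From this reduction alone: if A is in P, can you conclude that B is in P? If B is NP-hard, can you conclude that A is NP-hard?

A poly-time reduction A <=_p B transfers tractability DOWN (B easy => A easy) and hardness UP (A hard => B hard), not the reverse.
From A in P, the reduction alone does NOT give B in P: any problem in P trivially reduces to SAT, yet SAT is not known to be in P.
From B NP-hard, the reduction alone does NOT give A NP-hard: again, easy problems reduce to hard ones.
(Here in fact A is P and B is P.)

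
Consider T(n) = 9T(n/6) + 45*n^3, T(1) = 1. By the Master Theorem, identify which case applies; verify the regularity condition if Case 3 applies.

a=9, b=6, f(n)=45*n^3.
log_6(9) = 1.226 < 3.
f(n) = Omega(n^(1.226+epsilon)) for some epsilon > 0, so Case 3 is the candidate.
Regularity: a*f(n/b) = 9*45*(n/6)^3 = (9/216)*45*n^3 <= c*f(n) with c = 9/216 < 1. Satisfied.
Case 3: T(n) = Theta(n^3).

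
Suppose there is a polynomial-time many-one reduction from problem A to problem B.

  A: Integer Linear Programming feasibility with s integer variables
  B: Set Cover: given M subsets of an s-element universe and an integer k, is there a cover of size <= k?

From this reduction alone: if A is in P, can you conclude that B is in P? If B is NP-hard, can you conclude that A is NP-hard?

A poly-time reduction A <=_p B transfers tractability DOWN (B easy => A easy) and hardness UP (A hard => B hard), not the reverse.
From A in P, the reduction alone does NOT give B in P: any problem in P trivially reduces to SAT, yet SAT is not known to be in P.
From B NP-hard, the reduction alone does NOT give A NP-hard: again, easy problems reduce to hard ones.
(Here in fact A is NP-complete and B is NP-complete.)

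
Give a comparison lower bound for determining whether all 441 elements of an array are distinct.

In the algebraic decision-tree model, the YES region for element distinctness on 441 elements has 441! connected components (one per ordering). Ben-Or's theorem then gives a lower bound of Omega(log(n!)) = Omega(n log n).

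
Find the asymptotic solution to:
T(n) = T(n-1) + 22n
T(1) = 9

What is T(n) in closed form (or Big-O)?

Unrolling: T(n) = 9 + 22*(2 + 3 + ... + n) = 9 + 22*(n(n+1)/2 - 1) = O(n^2).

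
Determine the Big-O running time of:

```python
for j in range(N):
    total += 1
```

Time complexity: O(n).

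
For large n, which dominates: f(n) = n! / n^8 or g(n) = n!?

g(n) = n! grows faster: the ratio n!/(n!/n^8) = n^8 -> infinity.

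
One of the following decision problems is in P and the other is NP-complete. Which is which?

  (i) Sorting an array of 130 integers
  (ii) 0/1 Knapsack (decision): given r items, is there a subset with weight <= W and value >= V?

(i) is P: merge sort runs in O(n log n).
(ii) is NP-complete: reduces from Subset Sum.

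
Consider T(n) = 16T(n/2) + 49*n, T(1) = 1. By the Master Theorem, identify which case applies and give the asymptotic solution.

a=16, b=2, f(n)=49*n.
log_2(16) = 4 > 1.
Since f(n) = O(n^1) is polynomially smaller than n^4, Case 1 applies.
T(n) = Theta(n^4).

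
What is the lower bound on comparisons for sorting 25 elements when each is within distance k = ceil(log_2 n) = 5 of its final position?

Partition the 25 positions into floor(n/k) blocks of k = 5 consecutive positions; any permutation within a block keeps every element within k of its final position, so there are at least (k!)^(n/k) distinguishable inputs. Lower bound: log_2((k!)^(n/k)) = (n/k) * log_2(k!) = Theta(n log k); with k = ceil(log_2 n), this is Omega(n log log n).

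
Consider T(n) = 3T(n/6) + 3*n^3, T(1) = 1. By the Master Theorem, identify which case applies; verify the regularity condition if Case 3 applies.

a=3, b=6, f(n)=3*n^3.
log_6(3) = 0.6131 < 3.
f(n) = Omega(n^(0.6131+epsilon)) for some epsilon > 0, so Case 3 is the candidate.
Regularity: a*f(n/b) = 3*3*(n/6)^3 = (3/216)*3*n^3 <= c*f(n) with c = 3/216 < 1. Satisfied.
Case 3: T(n) = Theta(n^3).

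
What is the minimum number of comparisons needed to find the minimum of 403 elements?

Finding the minimum requires 402 comparisons, identical reasoning to finding the maximum. Each comparison eliminates one candidate.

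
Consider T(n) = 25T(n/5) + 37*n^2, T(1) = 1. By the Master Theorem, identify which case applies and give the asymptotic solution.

a=25, b=5, f(n)=37*n^2.
log_5(25) = 2, so n^(log_b(a)) = n^2.
f(n) = Theta(n^2), so Case 2 applies.
T(n) = Theta(n^2 log n).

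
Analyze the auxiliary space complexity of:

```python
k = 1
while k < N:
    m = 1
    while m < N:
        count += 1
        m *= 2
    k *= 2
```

Space complexity: O(1).
Only a constant amount of auxiliary storage is used; nothing grows with n.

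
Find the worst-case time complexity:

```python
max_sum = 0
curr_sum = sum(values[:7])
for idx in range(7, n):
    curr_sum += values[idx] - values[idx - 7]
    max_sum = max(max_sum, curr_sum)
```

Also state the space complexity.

Time complexity: O(n).
Space complexity: O(1).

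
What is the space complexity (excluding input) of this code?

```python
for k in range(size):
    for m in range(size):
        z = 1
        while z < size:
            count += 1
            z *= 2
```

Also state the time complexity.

Space complexity: O(1).
Only a constant amount of auxiliary storage is used; nothing grows with n.
Time complexity: O(n^2 log n).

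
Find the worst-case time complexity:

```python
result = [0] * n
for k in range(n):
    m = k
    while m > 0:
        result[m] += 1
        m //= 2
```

Time complexity: O(n log n).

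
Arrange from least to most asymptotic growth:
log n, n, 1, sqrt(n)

Ordered by growth rate: 1 < log n < sqrt(n) < n.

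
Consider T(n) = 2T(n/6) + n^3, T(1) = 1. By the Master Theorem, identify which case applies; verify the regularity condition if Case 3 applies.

a=2, b=6, f(n)=n^3.
log_6(2) = 0.3869 < 3.
f(n) = Omega(n^(0.3869+epsilon)) for some epsilon > 0, so Case 3 is the candidate.
Regularity: a*f(n/b) = 2*1*(n/6)^3 = (2/216)*1*n^3 <= c*f(n) with c = 2/216 < 1. Satisfied.
Case 3: T(n) = Theta(n^3).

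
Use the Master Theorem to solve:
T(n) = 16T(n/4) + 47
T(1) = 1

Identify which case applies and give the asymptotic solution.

a=16, b=4, f(n)=47.
log_4(16) = 2 > 0.
Since f(n) = O(n^0) is polynomially smaller than n^2, Case 1 applies.
T(n) = Theta(n^2).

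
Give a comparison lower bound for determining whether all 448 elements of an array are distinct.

In the algebraic decision-tree model, the YES region for element distinctness on 448 elements has 448! connected components (one per ordering). Ben-Or's theorem then gives a lower bound of Omega(log(n!)) = Omega(n log n).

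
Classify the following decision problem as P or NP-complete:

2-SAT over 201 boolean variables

This problem is in P: 2-SAT is solvable in linear time via implication-graph SCCs.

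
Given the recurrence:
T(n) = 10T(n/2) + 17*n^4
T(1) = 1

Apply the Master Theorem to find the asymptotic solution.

a=10, b=2, f(n)=17*n^4. log_2(10) = 3.322 < 4. Case 3: T(n) = O(n^4).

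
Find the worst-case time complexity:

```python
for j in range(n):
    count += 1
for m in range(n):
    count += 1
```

Time complexity: O(n).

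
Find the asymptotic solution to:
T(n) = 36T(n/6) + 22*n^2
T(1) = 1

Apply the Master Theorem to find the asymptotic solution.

a=36, b=6, f(n)=22*n^2. log_6(36) = 2. Case 2: T(n) = O(n^2 log n).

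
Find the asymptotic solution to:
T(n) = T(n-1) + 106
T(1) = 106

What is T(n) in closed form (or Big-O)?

Unrolling: T(n) = T(n-1) + 106 = T(n-2) + 2*106 = ... = T(1) + (n-1)*106 = 106 + (n-1)*106 = 106n.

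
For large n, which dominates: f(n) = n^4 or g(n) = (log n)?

f(n) = n^4 grows faster: any positive polynomial dominates any polylog.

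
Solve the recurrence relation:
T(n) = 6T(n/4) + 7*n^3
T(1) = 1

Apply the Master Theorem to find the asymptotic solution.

a=6, b=4, f(n)=7*n^3. log_4(6) = 1.292 < 3. Case 3: T(n) = O(n^3).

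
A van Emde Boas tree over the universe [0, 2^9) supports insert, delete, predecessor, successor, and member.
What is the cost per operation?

vEB recursively partitions [0, 512) into sqrt(u) clusters of size sqrt(u). Each operation recurses into either one cluster or the summary, never both: T(u) = T(sqrt(u)) + O(1) => T(u) = O(log log u) = O(log 9). This is worst-case, not just amortized.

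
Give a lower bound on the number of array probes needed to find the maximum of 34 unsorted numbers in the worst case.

Adversary: any unprobed cell could hold a value larger than everything seen so far. If fewer than 34 cells are probed, the adversary places the max in an unprobed cell. So all 34 cells must be examined; together with 34-1 comparisons this is tight.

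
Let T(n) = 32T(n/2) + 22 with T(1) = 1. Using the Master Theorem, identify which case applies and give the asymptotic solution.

a=32, b=2, f(n)=22.
log_2(32) = 5 > 0.
Since f(n) = O(n^0) is polynomially smaller than n^5, Case 1 applies.
T(n) = Theta(n^5).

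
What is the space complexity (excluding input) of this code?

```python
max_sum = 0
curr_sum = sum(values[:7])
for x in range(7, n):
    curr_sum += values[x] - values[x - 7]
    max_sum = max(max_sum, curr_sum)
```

Space complexity: O(1).
Only a constant amount of auxiliary storage is used; nothing grows with n.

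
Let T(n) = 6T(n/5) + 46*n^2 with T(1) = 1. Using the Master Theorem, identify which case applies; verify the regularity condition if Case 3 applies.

a=6, b=5, f(n)=46*n^2.
log_5(6) = 1.113 < 2.
f(n) = Omega(n^(1.113+epsilon)) for some epsilon > 0, so Case 3 is the candidate.
Regularity: a*f(n/b) = 6*46*(n/5)^2 = (6/25)*46*n^2 <= c*f(n) with c = 6/25 < 1. Satisfied.
Case 3: T(n) = Theta(n^2).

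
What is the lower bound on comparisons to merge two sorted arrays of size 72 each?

To merge two sorted arrays of size 72, we need at least 143 comparisons in the worst case. An adversary can force every element to be compared.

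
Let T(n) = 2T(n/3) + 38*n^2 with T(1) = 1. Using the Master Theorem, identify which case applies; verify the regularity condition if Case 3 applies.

a=2, b=3, f(n)=38*n^2.
log_3(2) = 0.6309 < 2.
f(n) = Omega(n^(0.6309+epsilon)) for some epsilon > 0, so Case 3 is the candidate.
Regularity: a*f(n/b) = 2*38*(n/3)^2 = (2/9)*38*n^2 <= c*f(n) with c = 2/9 < 1. Satisfied.
Case 3: T(n) = Theta(n^2).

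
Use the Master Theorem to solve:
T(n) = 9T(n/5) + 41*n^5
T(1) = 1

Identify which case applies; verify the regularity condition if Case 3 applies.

a=9, b=5, f(n)=41*n^5.
log_5(9) = 1.365 < 5.
f(n) = Omega(n^(1.365+epsilon)) for some epsilon > 0, so Case 3 is the candidate.
Regularity: a*f(n/b) = 9*41*(n/5)^5 = (9/3125)*41*n^5 <= c*f(n) with c = 9/3125 < 1. Satisfied.
Case 3: T(n) = Theta(n^5).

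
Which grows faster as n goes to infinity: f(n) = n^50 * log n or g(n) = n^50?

f(n) = n^50 * log n grows faster: extra log n factor -> infinity.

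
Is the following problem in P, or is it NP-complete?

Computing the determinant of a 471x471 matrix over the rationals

This problem is in P: Gaussian elimination runs in O(n^3).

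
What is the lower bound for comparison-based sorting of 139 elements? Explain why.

A comparison-based sorting algorithm corresponds to a decision tree. With 139! possible permutations, the tree has 139! leaves. The height is at least log_2(139!) = Omega(n log n) by Stirling's approximation.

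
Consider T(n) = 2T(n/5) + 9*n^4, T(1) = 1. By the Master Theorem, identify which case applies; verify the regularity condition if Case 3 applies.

a=2, b=5, f(n)=9*n^4.
log_5(2) = 0.4307 < 4.
f(n) = Omega(n^(0.4307+epsilon)) for some epsilon > 0, so Case 3 is the candidate.
Regularity: a*f(n/b) = 2*9*(n/5)^4 = (2/625)*9*n^4 <= c*f(n) with c = 2/625 < 1. Satisfied.
Case 3: T(n) = Theta(n^4).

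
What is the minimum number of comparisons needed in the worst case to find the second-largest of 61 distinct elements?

Lower bound: finding the max needs 61-1 comparisons. By the adversary weight-doubling argument, the max must personally win >= ceil(log_2(61)) = 6 comparisons; the 2nd-largest is among those 6 losers, needing 6-1 more comparisons. Total >= 61-1 + 6-1 = 65. A balanced knockout tournament achieves this.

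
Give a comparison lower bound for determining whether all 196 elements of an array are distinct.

In the algebraic decision-tree model, the YES region for element distinctness on 196 elements has 196! connected components (one per ordering). Ben-Or's theorem then gives a lower bound of Omega(log(n!)) = Omega(n log n).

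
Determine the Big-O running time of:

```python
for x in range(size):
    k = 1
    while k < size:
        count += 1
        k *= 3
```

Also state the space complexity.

Time complexity: O(n log n).
Space complexity: O(1).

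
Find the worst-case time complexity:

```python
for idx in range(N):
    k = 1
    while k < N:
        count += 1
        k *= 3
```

Time complexity: O(n log n).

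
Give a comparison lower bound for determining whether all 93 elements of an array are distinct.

In the algebraic decision-tree model, the YES region for element distinctness on 93 elements has 93! connected components (one per ordering). Ben-Or's theorem then gives a lower bound of Omega(log(n!)) = Omega(n log n).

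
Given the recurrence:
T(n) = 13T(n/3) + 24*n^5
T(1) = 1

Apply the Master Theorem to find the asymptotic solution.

a=13, b=3, f(n)=24*n^5. log_3(13) = 2.335 < 5. Case 3: T(n) = O(n^5).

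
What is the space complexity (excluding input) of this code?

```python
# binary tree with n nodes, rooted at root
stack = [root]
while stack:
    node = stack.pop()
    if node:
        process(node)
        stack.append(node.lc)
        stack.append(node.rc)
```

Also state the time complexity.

Space complexity: O(n).
Auxiliary storage grows linearly with the input size n in the worst case.
Time complexity: O(n).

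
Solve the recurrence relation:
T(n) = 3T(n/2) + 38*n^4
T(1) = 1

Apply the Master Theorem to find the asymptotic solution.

a=3, b=2, f(n)=38*n^4. log_2(3) = 1.585 < 4. Case 3: T(n) = O(n^4).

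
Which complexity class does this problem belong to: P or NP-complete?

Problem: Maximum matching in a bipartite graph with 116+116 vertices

This problem is in P: Hopcroft-Karp runs in O(E sqrt(V)).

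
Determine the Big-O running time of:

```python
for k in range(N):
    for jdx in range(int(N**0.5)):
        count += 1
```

Time complexity: O(n * sqrt(n)).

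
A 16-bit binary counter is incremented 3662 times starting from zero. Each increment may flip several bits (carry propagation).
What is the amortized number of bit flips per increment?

Bit i flips on every 2^i-th increment, so over 3662 increments bit i flips floor(3662/2^i) times. Summing over i: total flips < 2 * 3662. Amortized: < 2 = O(1) per increment.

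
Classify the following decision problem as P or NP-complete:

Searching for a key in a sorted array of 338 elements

This problem is in P: binary search runs in O(log n).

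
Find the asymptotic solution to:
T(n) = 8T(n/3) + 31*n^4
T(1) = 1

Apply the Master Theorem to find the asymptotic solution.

a=8, b=3, f(n)=31*n^4. log_3(8) = 1.893 < 4. Case 3: T(n) = O(n^4).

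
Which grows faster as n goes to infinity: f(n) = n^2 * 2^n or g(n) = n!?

g(n) = n! grows faster: by Stirling n! ~ (n/e)^n sqrt(2*pi*n); (n/e)^n eventually dominates n^2 * 2^n.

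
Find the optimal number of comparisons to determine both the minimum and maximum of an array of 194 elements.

Naive approach: 386 comparisons (193 for max + 193 for min).
Optimal: Compare elements in pairs first (floor(n/2) = 97 comparisons), then find max among winners and min among losers (96 comparisons each).
Total: ceil(3n/2) - 2 = 289 comparisons. An adversary argument shows this is also a lower bound.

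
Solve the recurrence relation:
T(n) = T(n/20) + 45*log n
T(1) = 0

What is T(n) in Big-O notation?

Each of the log_20(n) levels adds O(log n). T(n) = O(log^2 n).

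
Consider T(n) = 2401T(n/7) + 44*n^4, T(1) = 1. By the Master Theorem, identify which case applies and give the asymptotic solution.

a=2401, b=7, f(n)=44*n^4.
log_7(2401) = 4, so n^(log_b(a)) = n^4.
f(n) = Theta(n^4), so Case 2 applies.
T(n) = Theta(n^4 log n).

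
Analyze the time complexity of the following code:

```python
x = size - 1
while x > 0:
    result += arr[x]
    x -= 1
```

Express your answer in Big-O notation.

Time complexity: O(n).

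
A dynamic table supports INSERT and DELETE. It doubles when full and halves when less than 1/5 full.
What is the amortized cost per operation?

Using potential function Phi = |2*num_items - table_size| when load > 1/2, and Phi = table_size/2 - num_items otherwise. The gap of 1/5 vs 1/2 for shrinking prevents thrashing. Both insert and delete have O(1) amortized cost.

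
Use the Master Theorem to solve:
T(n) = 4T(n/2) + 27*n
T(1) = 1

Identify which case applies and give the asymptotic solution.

a=4, b=2, f(n)=27*n.
log_2(4) = 2 > 1.
Since f(n) = O(n^1) is polynomially smaller than n^2, Case 1 applies.
T(n) = Theta(n^2).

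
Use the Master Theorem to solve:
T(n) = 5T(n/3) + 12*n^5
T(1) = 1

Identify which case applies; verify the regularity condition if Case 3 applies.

a=5, b=3, f(n)=12*n^5.
log_3(5) = 1.465 < 5.
f(n) = Omega(n^(1.465+epsilon)) for some epsilon > 0, so Case 3 is the candidate.
Regularity: a*f(n/b) = 5*12*(n/3)^5 = (5/243)*12*n^5 <= c*f(n) with c = 5/243 < 1. Satisfied.
Case 3: T(n) = Theta(n^5).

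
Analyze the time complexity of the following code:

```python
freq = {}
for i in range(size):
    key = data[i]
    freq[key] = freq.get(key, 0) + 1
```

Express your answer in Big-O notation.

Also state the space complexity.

Time complexity: O(n).
Space complexity: O(n).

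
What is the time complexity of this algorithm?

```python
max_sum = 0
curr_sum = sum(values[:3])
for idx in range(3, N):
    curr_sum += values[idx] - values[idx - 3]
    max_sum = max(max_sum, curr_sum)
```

Time complexity: O(n).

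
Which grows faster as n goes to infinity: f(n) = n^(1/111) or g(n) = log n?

f(n) = n^(1/111) grows faster: any positive power of n dominates log n.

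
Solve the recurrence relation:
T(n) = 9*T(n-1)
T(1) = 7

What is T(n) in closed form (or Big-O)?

Each step multiplies by 9. T(n) = T(1)*9^(n-1) = 7*9^(n-1).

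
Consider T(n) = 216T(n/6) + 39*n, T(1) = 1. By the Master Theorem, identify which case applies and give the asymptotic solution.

a=216, b=6, f(n)=39*n.
log_6(216) = 3 > 1.
Since f(n) = O(n^1) is polynomially smaller than n^3, Case 1 applies.
T(n) = Theta(n^3).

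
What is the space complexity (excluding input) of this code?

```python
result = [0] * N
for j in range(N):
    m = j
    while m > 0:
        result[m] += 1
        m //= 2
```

Space complexity: O(n).
Auxiliary storage grows linearly with the input size n in the worst case.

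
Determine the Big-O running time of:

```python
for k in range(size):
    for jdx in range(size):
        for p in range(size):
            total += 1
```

Time complexity: O(n^3).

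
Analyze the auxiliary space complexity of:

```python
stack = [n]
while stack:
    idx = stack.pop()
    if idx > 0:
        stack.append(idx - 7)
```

Space complexity: O(1).
Only a constant amount of auxiliary storage is used; nothing grows with n.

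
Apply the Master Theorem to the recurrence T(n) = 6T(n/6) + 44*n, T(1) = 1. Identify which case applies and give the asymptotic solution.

a=6, b=6, f(n)=44*n.
log_6(6) = 1, so n^(log_b(a)) = n.
f(n) = Theta(n), so Case 2 applies.
T(n) = Theta(n log n).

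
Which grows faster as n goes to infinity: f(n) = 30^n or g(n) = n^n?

g(n) = n^n grows faster: n^n / 30^n = (n/30)^n -> infinity once n > 30.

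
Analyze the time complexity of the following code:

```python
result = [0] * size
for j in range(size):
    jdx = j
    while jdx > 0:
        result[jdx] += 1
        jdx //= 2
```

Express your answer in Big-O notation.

Time complexity: O(n log n).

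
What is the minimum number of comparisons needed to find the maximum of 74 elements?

Finding the maximum requires 73 comparisons. Each comparison eliminates exactly one candidate. With 74 candidates, we need 73 eliminations.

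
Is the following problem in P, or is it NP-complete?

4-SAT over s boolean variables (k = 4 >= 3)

This problem is NP-complete: 3-SAT is NP-complete (Cook-Levin); k-SAT for k>=3 reduces from 3-SAT.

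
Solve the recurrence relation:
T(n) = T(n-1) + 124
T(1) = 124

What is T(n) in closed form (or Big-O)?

Unrolling: T(n) = T(n-1) + 124 = T(n-2) + 2*124 = ... = T(1) + (n-1)*124 = 124 + (n-1)*124 = 124n.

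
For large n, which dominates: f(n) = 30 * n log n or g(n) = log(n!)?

f(n) = 30 * n log n and g(n) = log(n!) are Theta of each other: Stirling: log(n!) = n log n - n + O(log n) = Theta(n log n); the constant 30 doesn't change the Theta class.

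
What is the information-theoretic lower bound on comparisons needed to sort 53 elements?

There are 53! = 4274883284060025564298013753389399649690343788366813724672000000000000 possible orderings. Each comparison gives 1 bit. We need at least ceil(log_2(4274883284060025564298013753389399649690343788366813724672000000000000)) = 232 comparisons.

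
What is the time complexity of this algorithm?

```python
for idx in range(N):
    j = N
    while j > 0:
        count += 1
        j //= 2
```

Time complexity: O(n log n).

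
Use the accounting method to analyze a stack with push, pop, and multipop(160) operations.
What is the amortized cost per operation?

Assign 2 credits per push (1 for the push, 1 saved for a future pop). Each pop or element popped by multipop(160) uses 1 saved credit. Total credits never go negative, so amortized cost is O(1).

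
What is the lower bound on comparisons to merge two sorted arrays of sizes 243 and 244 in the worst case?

Adversary: with |243 - 244| <= 1 the inputs can be fully interleaved so that every adjacent pair in the merged output comes from different arrays. Then each of the 486 adjacent pairs must be directly compared, or the algorithm cannot determine their relative order. Standard merge meets this bound.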